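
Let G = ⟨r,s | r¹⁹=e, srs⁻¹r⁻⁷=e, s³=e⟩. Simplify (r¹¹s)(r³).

Compute (r¹¹s) · (r³) by multiplying left to right and reducing via the relations at each step:
  (r¹¹s) · r³ = r¹³s

Answer: r¹³s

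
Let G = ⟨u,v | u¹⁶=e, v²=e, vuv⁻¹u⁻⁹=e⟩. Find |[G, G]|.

G' = [G, G] is generated by all commutators. The generator-pair commutators are: [u, v] = u⁸.
The subgroup they normally generate is {e, u⁸}, of order 2.
Check: |G/G'| = 32/2 = 16 is the order of the abelianisation.

Answer: 2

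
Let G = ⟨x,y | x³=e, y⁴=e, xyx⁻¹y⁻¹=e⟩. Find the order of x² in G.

Compute successive powers until reaching e:
  (x²)¹ = x², (x²)² = x, (x²)³ = e.
The smallest positive k with (x²)ᵏ = e is 3.

Answer: 3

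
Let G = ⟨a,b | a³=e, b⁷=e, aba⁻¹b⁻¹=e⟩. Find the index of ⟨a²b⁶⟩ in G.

First find ord(a²b⁶) by computing successive powers:
  (a²b⁶)¹ = a²b⁶, (a²b⁶)² = ab⁵, (a²b⁶)³ = b⁴, (a²b⁶)⁴ = a²b³, (a²b⁶)⁵ = ab², (a²b⁶)⁶ = b, (a²b⁶)⁷ = a², (a²b⁶)⁸ = ab⁶, (a²b⁶)⁹ = b⁵, (a²b⁶)¹⁰ = a²b⁴, (a²b⁶)¹¹ = ab³, (a²b⁶)¹² = b², (a²b⁶)¹³ = a²b, (a²b⁶)¹⁴ = a, (a²b⁶)¹⁵ = b⁶, (a²b⁶)¹⁶ = a²b⁵, (a²b⁶)¹⁷ = ab⁴, (a²b⁶)¹⁸ = b³, (a²b⁶)¹⁹ = a²b², (a²b⁶)²⁰ = ab, (a²b⁶)²¹ = e.
So |⟨a²b⁶⟩| = ord(a²b⁶) = 21. With |G| = 21, by Lagrange [G : ⟨a²b⁶⟩] = 21/21 = 1.

Answer: 1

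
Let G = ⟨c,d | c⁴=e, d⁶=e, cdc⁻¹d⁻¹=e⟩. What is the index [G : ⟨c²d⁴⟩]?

First find ord(c²d⁴) by computing successive powers:
  (c²d⁴)¹ = c²d⁴, (c²d⁴)² = d², (c²d⁴)³ = c², (c²d⁴)⁴ = d⁴, (c²d⁴)⁵ = c²d², (c²d⁴)⁶ = e.
So |⟨c²d⁴⟩| = ord(c²d⁴) = 6. With |G| = 24, by Lagrange [G : ⟨c²d⁴⟩] = 24/6 = 4.

Answer: 4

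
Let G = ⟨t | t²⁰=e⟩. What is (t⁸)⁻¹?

The order of (t⁸) is 5 (smallest k with (t⁸)ᵏ = e), so (t⁸)⁻¹ = (t⁸)⁴ = t¹².
Check: (t⁸) · (t¹²) → (t⁸) · t¹² = e, giving e as required.

Answer: t¹²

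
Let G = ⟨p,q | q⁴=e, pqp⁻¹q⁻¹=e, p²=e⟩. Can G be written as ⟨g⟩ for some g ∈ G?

|G| = 8, but the maximum element order in G is 4 < 8. No single element generates all of G, so G is not cyclic.

Answer: No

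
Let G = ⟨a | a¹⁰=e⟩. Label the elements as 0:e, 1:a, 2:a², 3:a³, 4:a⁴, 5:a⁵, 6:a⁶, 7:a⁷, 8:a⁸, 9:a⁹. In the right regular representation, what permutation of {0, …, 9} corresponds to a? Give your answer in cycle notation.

(0 1 2 3 4 5 6 7 8 9)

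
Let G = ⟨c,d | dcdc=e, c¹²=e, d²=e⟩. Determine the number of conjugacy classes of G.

The conjugacy classes (representative and size) are:
  [e] (size 1), [c¹¹] (size 2), [c²] (size 2), [c⁹] (size 2), [c⁴] (size 2), [c⁵] (size 2), [c⁶] (size 1), [d] (size 6), [cd] (size 6).
Class equation: 1 + 2 + 2 + 2 + 2 + 2 + 1 + 6 + 6 = 24 = |G|. So G has 9 conjugacy classes.

Answer: 9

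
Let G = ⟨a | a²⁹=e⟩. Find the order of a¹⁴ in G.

Compute successive powers until reaching e:
  (a¹⁴)¹ = a¹⁴, (a¹⁴)² = a²⁸, (a¹⁴)³ = a¹³, (a¹⁴)⁴ = a²⁷, (a¹⁴)⁵ = a¹², (a¹⁴)⁶ = a²⁶, (a¹⁴)⁷ = a¹¹, (a¹⁴)⁸ = a²⁵, (a¹⁴)⁹ = a¹⁰, (a¹⁴)¹⁰ = a²⁴, (a¹⁴)¹¹ = a⁹, (a¹⁴)¹² = a²³, (a¹⁴)¹³ = a⁸, (a¹⁴)¹⁴ = a²², (a¹⁴)¹⁵ = a⁷, (a¹⁴)¹⁶ = a²¹, (a¹⁴)¹⁷ = a⁶, (a¹⁴)¹⁸ = a²⁰, (a¹⁴)¹⁹ = a⁵, (a¹⁴)²⁰ = a¹⁹, (a¹⁴)²¹ = a⁴, (a¹⁴)²² = a¹⁸, (a¹⁴)²³ = a³, (a¹⁴)²⁴ = a¹⁷, (a¹⁴)²⁵ = a², (a¹⁴)²⁶ = a¹⁶, (a¹⁴)²⁷ = a, (a¹⁴)²⁸ = a¹⁵, (a¹⁴)²⁹ = e.
The smallest positive k with (a¹⁴)ᵏ = e is 29.

Answer: 29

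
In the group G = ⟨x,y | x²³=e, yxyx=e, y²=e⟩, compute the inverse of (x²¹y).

The order of (x²¹y) is 2 (smallest k with (x²¹y)ᵏ = e), so (x²¹y)⁻¹ = (x²¹y)¹ = x²¹y.
Check: (x²¹y) · (x²¹y) → (x²¹y) · x²¹ = y;   y · y = e, giving e as required.

Answer: x²¹y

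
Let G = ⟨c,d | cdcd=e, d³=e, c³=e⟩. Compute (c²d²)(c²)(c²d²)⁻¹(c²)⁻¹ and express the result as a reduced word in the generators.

[(c²d²), (c²)] = (c²d²)·(c²)·(c²d²)⁻¹·(c²)⁻¹.
  (c²d²) · (c²) = d
  d · (c²d²) = d²c
  (d²c) · c = cd

Answer: cd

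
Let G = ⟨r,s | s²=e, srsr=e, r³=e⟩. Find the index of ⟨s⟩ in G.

First find ord(s) by computing successive powers:
  s¹ = s, s² = e.
So |⟨s⟩| = ord(s) = 2. With |G| = 6, by Lagrange [G : ⟨s⟩] = 6/2 = 3.

Answer: 3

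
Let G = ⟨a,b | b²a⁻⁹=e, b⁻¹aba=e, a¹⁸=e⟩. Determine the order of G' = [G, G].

G' = [G, G] is generated by all commutators. The generator-pair commutators are: [a, b] = a².
The subgroup they normally generate is {e, a², a⁴, a⁶, a⁸, a¹⁰, a¹², a¹⁴, a¹⁶}, of order 9.
Check: |G/G'| = 36/9 = 4 is the order of the abelianisation.

Answer: 9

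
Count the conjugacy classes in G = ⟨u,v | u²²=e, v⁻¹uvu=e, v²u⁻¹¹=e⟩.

The conjugacy classes (representative and size) are:
  [e] (size 1), [u²¹] (size 2), [u²] (size 2), [u³] (size 2), [u¹⁸] (size 2), [u¹⁷] (size 2), [u⁶] (size 2), [u⁷] (size 2), [u⁸] (size 2), [u¹³] (size 2), [u¹²] (size 2), [u¹¹] (size 1), [u¹⁰v] (size 11), [u⁷v] (size 11).
Class equation: 1 + 2 + 2 + 2 + 2 + 2 + 2 + 2 + 2 + 2 + 2 + 1 + 11 + 11 = 44 = |G|. So G has 14 conjugacy classes.

Answer: 14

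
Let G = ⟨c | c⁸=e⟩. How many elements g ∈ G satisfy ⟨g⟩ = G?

G is cyclic of order 8. An element generates G iff its order is 8, and a cyclic group of order 8 has exactly φ(8) = 4 such elements.

Answer: 4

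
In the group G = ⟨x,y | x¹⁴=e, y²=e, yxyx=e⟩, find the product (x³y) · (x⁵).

Compute (x³y) · (x⁵) by multiplying left to right and reducing via the relations at each step:
  (x³y) · x⁵ = x¹²y

Answer: x¹²y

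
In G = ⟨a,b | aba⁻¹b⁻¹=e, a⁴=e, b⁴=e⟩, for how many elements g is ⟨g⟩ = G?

⟨g⟩ = G would require ord(g) = |G| = 16, but the maximum element order in G is 4 < 16. So G is not cyclic and no single element generates it: the count is 0.

Answer: 0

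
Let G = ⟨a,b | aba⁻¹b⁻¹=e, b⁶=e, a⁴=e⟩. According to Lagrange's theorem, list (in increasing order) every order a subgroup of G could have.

|G| = 24 = 2³ · 3. By Lagrange's theorem the order of any subgroup divides 24; the divisors of 24 are 1, 2, 3, 4, 6, 8, 12, 24.

Answer: 1, 2, 3, 4, 6, 8, 12, 24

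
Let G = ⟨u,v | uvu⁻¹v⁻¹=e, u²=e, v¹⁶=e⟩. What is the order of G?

Enumerate words in the generators, reducing via the relations: the distinct elements are
  {e, u, v, uv, v², v³, v⁴, v⁵, v⁶, v⁷, v⁸, v⁹, uv², uv³, uv⁴, uv⁵, uv⁶, uv⁷, uv⁸, uv⁹, v¹², v¹³, v¹¹, v¹⁰, v¹⁴, v¹⁵, uv¹², uv¹³, uv¹¹, uv¹⁰, uv¹⁴, uv¹⁵}.
No further products give new elements, so |G| = 32.

Answer: 32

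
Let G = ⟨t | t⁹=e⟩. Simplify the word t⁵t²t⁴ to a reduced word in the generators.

Multiply left to right, reducing at each step:
  (t⁵) · t² = t⁷
  (t⁷) · t⁴ = t²

Answer: t²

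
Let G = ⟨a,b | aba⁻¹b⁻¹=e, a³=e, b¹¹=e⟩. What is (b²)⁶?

Compute successive powers of (b²), reducing at each step:
  (b²)²: (b²) · b² = b⁴
  (b²)³: (b⁴) · b² = b⁶
  (b²)⁴: (b⁶) · b² = b⁸
  (b²)⁵: (b⁸) · b² = b¹⁰
  (b²)⁶: (b¹⁰) · b² = b

Answer: b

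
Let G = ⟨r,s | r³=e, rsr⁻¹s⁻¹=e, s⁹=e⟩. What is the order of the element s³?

Compute successive powers until reaching e:
  (s³)¹ = s³, (s³)² = s⁶, (s³)³ = e.
The smallest positive k with (s³)ᵏ = e is 3.

Answer: 3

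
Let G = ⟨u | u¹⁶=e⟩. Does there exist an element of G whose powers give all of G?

|G| = 16. The element u has order 16 (its powers give 16 distinct elements), so ⟨u⟩ = G and G is cyclic.

Answer: Yes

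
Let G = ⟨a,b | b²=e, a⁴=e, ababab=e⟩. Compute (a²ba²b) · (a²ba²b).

Compute (a²ba²b) · (a²ba²b) by multiplying left to right and reducing via the relations at each step:
  (a²ba²b) · a² = ba²b
  (ba²b) · b = ba²
  (ba²) · a² = b
  b · b = e

Answer: e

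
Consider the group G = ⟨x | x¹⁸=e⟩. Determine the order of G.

G is generated by a single element, so G is cyclic. The relator gives x¹⁸ = e and no smaller power is forced to be e, so the 18 powers {e, x, x², x³, x⁴, x⁵, x⁶, x⁷, x⁸, x⁹, x¹², x¹³, x¹¹, x¹⁰, x¹⁴, x¹⁵, x¹⁶, x¹⁷} are distinct. Hence |G| = 18.

Answer: 18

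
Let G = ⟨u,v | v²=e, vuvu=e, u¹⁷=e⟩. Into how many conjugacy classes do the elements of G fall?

The conjugacy classes (representative and size) are:
  [e] (size 1), [u¹⁶] (size 2), [u²] (size 2), [u³] (size 2), [u¹³] (size 2), [u¹²] (size 2), [u⁶] (size 2), [u¹⁰] (size 2), [u⁹] (size 2), [u⁷v] (size 17).
Class equation: 1 + 2 + 2 + 2 + 2 + 2 + 2 + 2 + 2 + 17 = 34 = |G|. So G has 10 conjugacy classes.

Answer: 10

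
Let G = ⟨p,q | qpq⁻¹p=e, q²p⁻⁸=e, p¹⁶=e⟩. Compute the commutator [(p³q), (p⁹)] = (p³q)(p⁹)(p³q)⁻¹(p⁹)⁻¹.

[(p³q), (p⁹)] = (p³q)·(p⁹)·(p³q)⁻¹·(p⁹)⁻¹.
  (p³q) · (p⁹) = p²q⁻¹
  (p²q⁻¹) · (p³q⁻¹) = p⁷
  (p⁷) · (p⁷) = p¹⁴

Answer: p¹⁴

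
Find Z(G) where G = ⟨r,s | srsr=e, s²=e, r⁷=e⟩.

An element z ∈ Z(G) iff z commutes with every generator.
For example e is central: e·r = r = r·e; e·s = s = s·e.
Whereas r ∉ Z(G) since r·s = rs ≠ r⁶s = s·r.
Checking each of the 14 elements this way gives Z(G) = {e}, of order 1.

Answer: {e}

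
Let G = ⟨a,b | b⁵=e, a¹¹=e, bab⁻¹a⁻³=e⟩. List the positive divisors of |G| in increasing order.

|G| = 55 = 5 · 11. By Lagrange's theorem the order of any subgroup divides 55; the divisors of 55 are 1, 5, 11, 55.

Answer: 1, 5, 11, 55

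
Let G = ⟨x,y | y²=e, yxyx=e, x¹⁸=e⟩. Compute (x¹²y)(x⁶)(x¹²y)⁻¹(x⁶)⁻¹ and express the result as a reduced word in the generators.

[(x¹²y), (x⁶)] = (x¹²y)·(x⁶)·(x¹²y)⁻¹·(x⁶)⁻¹.
  (x¹²y) · (x⁶) = x⁶y
  (x⁶y) · (x¹²y) = x¹²
  (x¹²) · (x¹²) = x⁶

Answer: x⁶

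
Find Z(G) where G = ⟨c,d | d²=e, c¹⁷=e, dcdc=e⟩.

An element z ∈ Z(G) iff z commutes with every generator.
For example e is central: e·c = c = c·e; e·d = d = d·e.
Whereas c ∉ Z(G) since c·d = cd ≠ c¹⁶d = d·c.
Checking each of the 34 elements this way gives Z(G) = {e}, of order 1.

Answer: {e}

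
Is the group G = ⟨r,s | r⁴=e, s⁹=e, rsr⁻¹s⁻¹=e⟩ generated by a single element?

|G| = 36. The element rs has order 36 (its powers give 36 distinct elements), so ⟨rs⟩ = G and G is cyclic.

Answer: Yes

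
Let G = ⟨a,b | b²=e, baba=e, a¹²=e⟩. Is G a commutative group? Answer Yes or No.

a·b = ab but b·a = a¹¹b, so a·b ≠ b·a and G is not abelian.

Answer: No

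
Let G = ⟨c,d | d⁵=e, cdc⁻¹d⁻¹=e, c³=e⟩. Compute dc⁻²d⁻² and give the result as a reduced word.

Multiply left to right, reducing at each step:
  d · c⁻² = cd
  (cd) · d⁻² = cd⁴

Answer: cd⁴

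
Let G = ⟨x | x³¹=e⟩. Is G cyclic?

|G| = 31. The element x has order 31 (its powers give 31 distinct elements), so ⟨x⟩ = G and G is cyclic.

Answer: Yes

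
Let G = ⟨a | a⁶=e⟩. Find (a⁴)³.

Compute successive powers of (a⁴), reducing at each step:
  (a⁴)²: (a⁴) · a⁴ = a²
  (a⁴)³: (a²) · a⁴ = e

Answer: e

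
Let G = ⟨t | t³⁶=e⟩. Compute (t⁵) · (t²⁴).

Compute (t⁵) · (t²⁴) by multiplying left to right and reducing via the relations at each step:
  (t⁵) · t²⁴ = t²⁹

Answer: t²⁹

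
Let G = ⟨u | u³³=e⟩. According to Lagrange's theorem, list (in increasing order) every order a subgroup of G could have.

|G| = 33 = 3 · 11. By Lagrange's theorem the order of any subgroup divides 33; the divisors of 33 are 1, 3, 11, 33.

Answer: 1, 3, 11, 33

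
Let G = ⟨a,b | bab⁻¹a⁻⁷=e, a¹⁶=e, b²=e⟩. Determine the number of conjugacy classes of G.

The conjugacy classes (representative and size) are:
  [e] (size 1), [a] (size 2), [a¹⁴] (size 2), [a³] (size 2), [a⁴] (size 2), [a¹⁰] (size 2), [a⁸] (size 1), [a⁹] (size 2), [a¹¹] (size 2), [a¹⁰b] (size 8), [ab] (size 8).
Class equation: 1 + 2 + 2 + 2 + 2 + 2 + 1 + 2 + 2 + 8 + 8 = 32 = |G|. So G has 11 conjugacy classes.

Answer: 11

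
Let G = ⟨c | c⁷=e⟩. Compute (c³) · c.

Compute (c³) · c by multiplying left to right and reducing via the relations at each step:
  (c³) · c = c⁴

Answer: c⁴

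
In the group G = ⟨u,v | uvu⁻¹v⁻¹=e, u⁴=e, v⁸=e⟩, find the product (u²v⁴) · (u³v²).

Compute (u²v⁴) · (u³v²) by multiplying left to right and reducing via the relations at each step:
  (u²v⁴) · u³ = uv⁴
  (uv⁴) · v² = uv⁶

Answer: uv⁶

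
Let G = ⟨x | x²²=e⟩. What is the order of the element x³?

Compute successive powers until reaching e:
  (x³)¹ = x³, (x³)² = x⁶, (x³)³ = x⁹, (x³)⁴ = x¹², (x³)⁵ = x¹⁵, (x³)⁶ = x¹⁸, (x³)⁷ = x²¹, (x³)⁸ = x², (x³)⁹ = x⁵, (x³)¹⁰ = x⁸, (x³)¹¹ = x¹¹, (x³)¹² = x¹⁴, (x³)¹³ = x¹⁷, (x³)¹⁴ = x²⁰, (x³)¹⁵ = x, (x³)¹⁶ = x⁴, (x³)¹⁷ = x⁷, (x³)¹⁸ = x¹⁰, (x³)¹⁹ = x¹³, (x³)²⁰ = x¹⁶, (x³)²¹ = x¹⁹, (x³)²² = e.
The smallest positive k with (x³)ᵏ = e is 22.

Answer: 22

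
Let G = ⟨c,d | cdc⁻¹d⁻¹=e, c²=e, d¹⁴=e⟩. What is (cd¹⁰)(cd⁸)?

Compute (cd¹⁰) · (cd⁸) by multiplying left to right and reducing via the relations at each step:
  (cd¹⁰) · c = d¹⁰
  (d¹⁰) · d⁸ = d⁴

Answer: d⁴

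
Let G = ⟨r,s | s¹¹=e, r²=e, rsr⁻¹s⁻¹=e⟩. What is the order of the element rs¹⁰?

Compute successive powers until reaching e:
  (rs¹⁰)¹ = rs¹⁰, (rs¹⁰)² = s⁹, (rs¹⁰)³ = rs⁸, (rs¹⁰)⁴ = s⁷, (rs¹⁰)⁵ = rs⁶, (rs¹⁰)⁶ = s⁵, (rs¹⁰)⁷ = rs⁴, (rs¹⁰)⁸ = s³, (rs¹⁰)⁹ = rs², (rs¹⁰)¹⁰ = s, (rs¹⁰)¹¹ = r, (rs¹⁰)¹² = s¹⁰, (rs¹⁰)¹³ = rs⁹, (rs¹⁰)¹⁴ = s⁸, (rs¹⁰)¹⁵ = rs⁷, (rs¹⁰)¹⁶ = s⁶, (rs¹⁰)¹⁷ = rs⁵, (rs¹⁰)¹⁸ = s⁴, (rs¹⁰)¹⁹ = rs³, (rs¹⁰)²⁰ = s², (rs¹⁰)²¹ = rs, (rs¹⁰)²² = e.
The smallest positive k with (rs¹⁰)ᵏ = e is 22.

Answer: 22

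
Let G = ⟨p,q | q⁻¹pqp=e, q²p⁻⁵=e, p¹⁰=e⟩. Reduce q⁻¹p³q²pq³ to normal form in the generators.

Multiply left to right, reducing at each step:
  (q⁻¹) · p³ = p²q
  (p²q) · q² = p²q⁻¹
  (p²q⁻¹) · p = pq⁻¹
  (pq⁻¹) · q³ = p⁶

Answer: p⁶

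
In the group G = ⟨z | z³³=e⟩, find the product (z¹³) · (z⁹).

Compute (z¹³) · (z⁹) by multiplying left to right and reducing via the relations at each step:
  (z¹³) · z⁹ = z²²

Answer: z²²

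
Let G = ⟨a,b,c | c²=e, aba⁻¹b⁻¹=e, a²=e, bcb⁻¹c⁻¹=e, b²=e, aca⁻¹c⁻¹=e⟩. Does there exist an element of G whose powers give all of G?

|G| = 8, but the maximum element order in G is 2 < 8. No single element generates all of G, so G is not cyclic.

Answer: No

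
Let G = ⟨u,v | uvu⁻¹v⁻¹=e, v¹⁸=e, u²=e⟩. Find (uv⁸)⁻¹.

The order of (uv⁸) is 18 (smallest k with (uv⁸)ᵏ = e), so (uv⁸)⁻¹ = (uv⁸)¹⁷ = uv¹⁰.
Check: (uv⁸) · (uv¹⁰) → (uv⁸) · u = v⁸;   (v⁸) · v¹⁰ = e, giving e as required.

Answer: uv¹⁰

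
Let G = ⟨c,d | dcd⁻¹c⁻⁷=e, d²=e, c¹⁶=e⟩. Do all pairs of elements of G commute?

c·d = cd but d·c = c⁷d, so c·d ≠ d·c and G is not abelian.

Answer: No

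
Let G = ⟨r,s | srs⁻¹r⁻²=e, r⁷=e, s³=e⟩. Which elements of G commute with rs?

⟨rs⟩ ⊆ C_G(rs) since powers of rs commute with rs; so |C_G(rs)| ≥ |⟨rs⟩| = 3.
By orbit–stabilizer, |C_G(rs)| = |G| / |conj. class of rs| = 21 / 7 = 3.
The 3 elements commuting with rs are {e, rs, r³s²}.

Answer: {e, rs, r³s²}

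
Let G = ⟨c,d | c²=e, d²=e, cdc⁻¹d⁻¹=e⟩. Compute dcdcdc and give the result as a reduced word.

Multiply left to right, reducing at each step:
  d · c = cd
  (cd) · d = c
  c · c = e
  e · d = d
  d · c = cd

Answer: cd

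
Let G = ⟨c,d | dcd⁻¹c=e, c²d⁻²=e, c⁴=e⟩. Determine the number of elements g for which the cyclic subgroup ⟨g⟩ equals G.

⟨g⟩ = G would require ord(g) = |G| = 8, but the maximum element order in G is 4 < 8. So G is not cyclic and no single element generates it: the count is 0.

Answer: 0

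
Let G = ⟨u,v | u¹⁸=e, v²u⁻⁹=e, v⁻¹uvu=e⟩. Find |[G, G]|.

G' = [G, G] is generated by all commutators. The generator-pair commutators are: [u, v] = u².
The subgroup they normally generate is {e, u², u⁴, u⁶, u⁸, u¹⁰, u¹², u¹⁴, u¹⁶}, of order 9.
Check: |G/G'| = 36/9 = 4 is the order of the abelianisation.

Answer: 9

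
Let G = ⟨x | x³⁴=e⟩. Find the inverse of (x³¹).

The order of (x³¹) is 34 (smallest k with (x³¹)ᵏ = e), so (x³¹)⁻¹ = (x³¹)³³ = x³.
Check: (x³¹) · (x³) → (x³¹) · x³ = e, giving e as required.

Answer: x³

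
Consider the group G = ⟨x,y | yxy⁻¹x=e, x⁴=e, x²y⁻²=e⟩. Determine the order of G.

Enumerate words in the generators, reducing via the relations: the distinct elements are
  {e, x, y, xy, x², x³, y⁻¹, xy⁻¹}.
No further products give new elements, so |G| = 8.

Answer: 8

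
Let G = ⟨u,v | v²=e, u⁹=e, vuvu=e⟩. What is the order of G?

Enumerate words in the generators, reducing via the relations: the distinct elements are
  {e, u, v, uv, u², u³, u⁴, u⁵, u⁶, u⁷, u⁸, u²v, u³v, u⁴v, u⁵v, u⁶v, u⁷v, u⁸v}.
No further products give new elements, so |G| = 18.

Answer: 18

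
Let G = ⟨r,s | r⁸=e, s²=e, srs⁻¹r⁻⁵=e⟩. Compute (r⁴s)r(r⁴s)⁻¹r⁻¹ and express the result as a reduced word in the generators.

[(r⁴s), r] = (r⁴s)·r·(r⁴s)⁻¹·r⁻¹.
  (r⁴s) · r = rs
  (rs) · (r⁴s) = r⁵
  (r⁵) · (r⁷) = r⁴

Answer: r⁴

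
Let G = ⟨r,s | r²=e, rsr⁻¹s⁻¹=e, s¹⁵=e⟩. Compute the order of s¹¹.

Compute successive powers until reaching e:
  (s¹¹)¹ = s¹¹, (s¹¹)² = s⁷, (s¹¹)³ = s³, (s¹¹)⁴ = s¹⁴, (s¹¹)⁵ = s¹⁰, (s¹¹)⁶ = s⁶, (s¹¹)⁷ = s², (s¹¹)⁸ = s¹³, (s¹¹)⁹ = s⁹, (s¹¹)¹⁰ = s⁵, (s¹¹)¹¹ = s, (s¹¹)¹² = s¹², (s¹¹)¹³ = s⁸, (s¹¹)¹⁴ = s⁴, (s¹¹)¹⁵ = e.
The smallest positive k with (s¹¹)ᵏ = e is 15.

Answer: 15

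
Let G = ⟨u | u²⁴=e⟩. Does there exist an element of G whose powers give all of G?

|G| = 24. The element u has order 24 (its powers give 24 distinct elements), so ⟨u⟩ = G and G is cyclic.

Answer: Yes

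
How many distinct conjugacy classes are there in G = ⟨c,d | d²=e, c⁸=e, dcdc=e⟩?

The conjugacy classes (representative and size) are:
  [e] (size 1), [c] (size 2), [c⁶] (size 2), [c³] (size 2), [c⁴] (size 1), [d] (size 4), [c⁵d] (size 4).
Class equation: 1 + 2 + 2 + 2 + 1 + 4 + 4 = 16 = |G|. So G has 7 conjugacy classes.

Answer: 7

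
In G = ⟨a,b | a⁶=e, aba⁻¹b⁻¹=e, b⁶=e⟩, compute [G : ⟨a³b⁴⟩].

First find ord(a³b⁴) by computing successive powers:
  (a³b⁴)¹ = a³b⁴, (a³b⁴)² = b², (a³b⁴)³ = a³, (a³b⁴)⁴ = b⁴, (a³b⁴)⁵ = a³b², (a³b⁴)⁶ = e.
So |⟨a³b⁴⟩| = ord(a³b⁴) = 6. With |G| = 36, by Lagrange [G : ⟨a³b⁴⟩] = 36/6 = 6.

Answer: 6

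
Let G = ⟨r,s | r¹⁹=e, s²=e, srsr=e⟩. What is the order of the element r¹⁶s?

Compute successive powers until reaching e:
  (r¹⁶s)¹ = r¹⁶s, (r¹⁶s)² = e.
The smallest positive k with (r¹⁶s)ᵏ = e is 2.

Answer: 2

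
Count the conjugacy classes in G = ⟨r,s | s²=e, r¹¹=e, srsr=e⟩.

The conjugacy classes (representative and size) are:
  [e] (size 1), [r¹⁰] (size 2), [r²] (size 2), [r³] (size 2), [r⁷] (size 2), [r⁶] (size 2), [r²s] (size 11).
Class equation: 1 + 2 + 2 + 2 + 2 + 2 + 11 = 22 = |G|. So G has 7 conjugacy classes.

Answer: 7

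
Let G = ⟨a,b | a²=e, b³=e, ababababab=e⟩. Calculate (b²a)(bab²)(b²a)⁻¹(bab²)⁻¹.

[(b²a), (bab²)] = (b²a)·(bab²)·(b²a)⁻¹·(bab²)⁻¹.
  (b²a) · (bab²) = b²abab²
  (b²abab²) · (ab) = b²abab²ab
  (b²abab²ab) · (bab²) = b²ab²aba

Answer: b²ab²aba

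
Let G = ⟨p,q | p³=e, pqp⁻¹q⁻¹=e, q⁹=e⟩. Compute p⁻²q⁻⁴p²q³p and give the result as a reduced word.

Multiply left to right, reducing at each step:
  p · q⁻⁴ = pq⁵
  (pq⁵) · p² = q⁵
  (q⁵) · q³ = q⁸
  (q⁸) · p = pq⁸

Answer: pq⁸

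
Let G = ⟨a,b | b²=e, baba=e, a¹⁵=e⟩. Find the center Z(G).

An element z ∈ Z(G) iff z commutes with every generator.
For example e is central: e·a = a = a·e; e·b = b = b·e.
Whereas a ∉ Z(G) since a·b = ab ≠ a¹⁴b = b·a.
Checking each of the 30 elements this way gives Z(G) = {e}, of order 1.

Answer: {e}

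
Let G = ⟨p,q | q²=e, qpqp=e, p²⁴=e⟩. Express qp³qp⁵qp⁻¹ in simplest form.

Multiply left to right, reducing at each step:
  q · p³ = p²¹q
  (p²¹q) · q = p²¹
  (p²¹) · p⁵ = p²
  (p²) · q = p²q
  (p²q) · p⁻¹ = p³q

Answer: p³q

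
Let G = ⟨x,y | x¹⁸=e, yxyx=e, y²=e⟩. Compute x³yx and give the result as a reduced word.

Multiply left to right, reducing at each step:
  (x³) · y = x³y
  (x³y) · x = x²y

Answer: x²y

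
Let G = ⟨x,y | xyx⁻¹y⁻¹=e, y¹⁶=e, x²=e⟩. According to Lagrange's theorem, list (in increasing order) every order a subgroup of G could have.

|G| = 32 = 2⁵. By Lagrange's theorem the order of any subgroup divides 32; the divisors of 32 are 1, 2, 4, 8, 16, 32.

Answer: 1, 2, 4, 8, 16, 32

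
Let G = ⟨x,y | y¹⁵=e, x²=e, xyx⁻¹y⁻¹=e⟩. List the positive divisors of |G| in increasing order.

|G| = 30 = 2 · 3 · 5. By Lagrange's theorem the order of any subgroup divides 30; the divisors of 30 are 1, 2, 3, 5, 6, 10, 15, 30.

Answer: 1, 2, 3, 5, 6, 10, 15, 30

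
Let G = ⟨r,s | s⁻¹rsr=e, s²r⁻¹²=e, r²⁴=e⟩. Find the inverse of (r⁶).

The order of (r⁶) is 4 (smallest k with (r⁶)ᵏ = e), so (r⁶)⁻¹ = (r⁶)³ = r¹⁸.
Check: (r⁶) · (r¹⁸) → (r⁶) · r¹⁸ = e, giving e as required.

Answer: r¹⁸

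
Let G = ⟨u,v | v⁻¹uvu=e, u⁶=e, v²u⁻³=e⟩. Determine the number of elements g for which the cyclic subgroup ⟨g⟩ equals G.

⟨g⟩ = G would require ord(g) = |G| = 12, but the maximum element order in G is 6 < 12. So G is not cyclic and no single element generates it: the count is 0.

Answer: 0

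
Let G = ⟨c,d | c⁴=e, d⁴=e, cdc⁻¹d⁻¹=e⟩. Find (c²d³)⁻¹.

The order of (c²d³) is 4 (smallest k with (c²d³)ᵏ = e), so (c²d³)⁻¹ = (c²d³)³ = c²d.
Check: (c²d³) · (c²d) → (c²d³) · c² = d³;   (d³) · d = e, giving e as required.

Answer: c²d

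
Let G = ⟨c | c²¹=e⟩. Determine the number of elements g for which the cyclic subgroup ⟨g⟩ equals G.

G is cyclic of order 21. An element generates G iff its order is 21, and a cyclic group of order 21 has exactly φ(21) = 12 such elements.

Answer: 12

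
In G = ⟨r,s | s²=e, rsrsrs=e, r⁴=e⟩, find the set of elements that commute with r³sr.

⟨r³sr⟩ ⊆ C_G(r³sr) since powers of r³sr commute with r³sr; so |C_G(r³sr)| ≥ |⟨r³sr⟩| = 2.
By orbit–stabilizer, |C_G(r³sr)| = |G| / |conj. class of r³sr| = 24 / 6 = 4.
The 4 elements commuting with r³sr are {e, rsr³, r³sr, sr²s}.

Answer: {e, rsr³, r³sr, sr²s}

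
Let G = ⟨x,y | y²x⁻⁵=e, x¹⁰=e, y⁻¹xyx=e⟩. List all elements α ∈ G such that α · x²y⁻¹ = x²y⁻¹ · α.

⟨x²y⁻¹⟩ ⊆ C_G(x²y⁻¹) since powers of x²y⁻¹ commute with x²y⁻¹; so |C_G(x²y⁻¹)| ≥ |⟨x²y⁻¹⟩| = 4.
By orbit–stabilizer, |C_G(x²y⁻¹)| = |G| / |conj. class of x²y⁻¹| = 20 / 5 = 4.
The 4 elements commuting with x²y⁻¹ are {e, x⁵, x²y, x²y⁻¹}.

Answer: {e, x⁵, x²y, x²y⁻¹}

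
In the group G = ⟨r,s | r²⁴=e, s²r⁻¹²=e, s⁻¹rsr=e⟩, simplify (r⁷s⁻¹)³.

Compute successive powers of (r⁷s⁻¹), reducing at each step:
  (r⁷s⁻¹)²: (r⁷s⁻¹) · r⁷ = s⁻¹;   (s⁻¹) · s⁻¹ = r¹²
  (r⁷s⁻¹)³: (r¹²) · r⁷ = r¹⁹;   (r¹⁹) · s⁻¹ = r⁷s

Answer: r⁷s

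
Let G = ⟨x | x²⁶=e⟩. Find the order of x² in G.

Compute successive powers until reaching e:
  (x²)¹ = x², (x²)² = x⁴, (x²)³ = x⁶, (x²)⁴ = x⁸, (x²)⁵ = x¹⁰, (x²)⁶ = x¹², (x²)⁷ = x¹⁴, (x²)⁸ = x¹⁶, (x²)⁹ = x¹⁸, (x²)¹⁰ = x²⁰, (x²)¹¹ = x²², (x²)¹² = x²⁴, (x²)¹³ = e.
The smallest positive k with (x²)ᵏ = e is 13.

Answer: 13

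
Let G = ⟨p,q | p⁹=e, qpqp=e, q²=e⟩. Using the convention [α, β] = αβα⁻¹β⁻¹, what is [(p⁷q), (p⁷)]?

[(p⁷q), (p⁷)] = (p⁷q)·(p⁷)·(p⁷q)⁻¹·(p⁷)⁻¹.
  (p⁷q) · (p⁷) = q
  q · (p⁷q) = p²
  (p²) · (p²) = p⁴

Answer: p⁴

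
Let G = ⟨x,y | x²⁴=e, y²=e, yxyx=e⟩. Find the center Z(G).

An element z ∈ Z(G) iff z commutes with every generator.
For example x¹² is central: (x¹²)·x = x¹³ = x·(x¹²); (x¹²)·y = x¹²y = y·(x¹²).
Whereas x ∉ Z(G) since x·y = xy ≠ x²³y = y·x.
Checking each of the 48 elements this way gives Z(G) = {e, x¹²}, of order 2.

Answer: {e, x¹²}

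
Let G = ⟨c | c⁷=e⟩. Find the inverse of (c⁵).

The order of (c⁵) is 7 (smallest k with (c⁵)ᵏ = e), so (c⁵)⁻¹ = (c⁵)⁶ = c².
Check: (c⁵) · (c²) → (c⁵) · c² = e, giving e as required.

Answer: c²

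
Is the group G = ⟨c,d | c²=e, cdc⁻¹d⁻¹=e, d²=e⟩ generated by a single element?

|G| = 4, but the maximum element order in G is 2 < 4. No single element generates all of G, so G is not cyclic.

Answer: No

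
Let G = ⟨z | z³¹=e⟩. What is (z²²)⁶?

Compute successive powers of (z²²), reducing at each step:
  (z²²)²: (z²²) · z²² = z¹³
  (z²²)³: (z¹³) · z²² = z⁴
  (z²²)⁴: (z⁴) · z²² = z²⁶
  (z²²)⁵: (z²⁶) · z²² = z¹⁷
  (z²²)⁶: (z¹⁷) · z²² = z⁸

Answer: z⁸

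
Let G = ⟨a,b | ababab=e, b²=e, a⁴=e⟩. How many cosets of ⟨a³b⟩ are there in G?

First find ord(a³b) by computing successive powers:
  (a³b)¹ = a³b, (a³b)² = ba, (a³b)³ = e.
So |⟨a³b⟩| = ord(a³b) = 3. With |G| = 24, by Lagrange [G : ⟨a³b⟩] = 24/3 = 8.

Answer: 8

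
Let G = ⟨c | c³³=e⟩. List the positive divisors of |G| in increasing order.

|G| = 33 = 3 · 11. By Lagrange's theorem the order of any subgroup divides 33; the divisors of 33 are 1, 3, 11, 33.

Answer: 1, 3, 11, 33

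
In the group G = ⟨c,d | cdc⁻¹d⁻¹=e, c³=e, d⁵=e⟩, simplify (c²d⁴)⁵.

Compute successive powers of (c²d⁴), reducing at each step:
  (c²d⁴)²: (c²d⁴) · c² = cd⁴;   (cd⁴) · d⁴ = cd³
  (c²d⁴)³: (cd³) · c² = d³;   (d³) · d⁴ = d²
  (c²d⁴)⁴: (d²) · c² = c²d²;   (c²d²) · d⁴ = c²d
  (c²d⁴)⁵: (c²d) · c² = cd;   (cd) · d⁴ = c

Answer: c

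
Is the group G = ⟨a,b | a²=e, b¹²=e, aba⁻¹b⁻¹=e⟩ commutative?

Each pair of generators commutes: a·b = ab = b·a. Since the generators pairwise commute, every element of G commutes with every other, so G is abelian.

Answer: Yes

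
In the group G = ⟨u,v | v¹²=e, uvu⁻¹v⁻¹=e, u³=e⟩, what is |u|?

Compute successive powers until reaching e:
  u¹ = u, u² = u², u³ = e.
The smallest positive k with uᵏ = e is 3.

Answer: 3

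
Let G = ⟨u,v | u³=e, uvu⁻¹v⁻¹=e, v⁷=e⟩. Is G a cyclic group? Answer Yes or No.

|G| = 21. The element uv has order 21 (its powers give 21 distinct elements), so ⟨uv⟩ = G and G is cyclic.

Answer: Yes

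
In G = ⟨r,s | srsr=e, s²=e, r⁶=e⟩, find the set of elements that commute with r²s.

⟨r²s⟩ ⊆ C_G(r²s) since powers of r²s commute with r²s; so |C_G(r²s)| ≥ |⟨r²s⟩| = 2.
By orbit–stabilizer, |C_G(r²s)| = |G| / |conj. class of r²s| = 12 / 3 = 4.
The 4 elements commuting with r²s are {e, r³, r⁵s, r²s}.

Answer: {e, r³, r⁵s, r²s}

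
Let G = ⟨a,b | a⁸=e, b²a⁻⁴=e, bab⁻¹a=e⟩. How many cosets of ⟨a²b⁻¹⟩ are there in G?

First find ord(a²b⁻¹) by computing successive powers:
  (a²b⁻¹)¹ = a²b⁻¹, (a²b⁻¹)² = a⁴, (a²b⁻¹)³ = a²b, (a²b⁻¹)⁴ = e.
So |⟨a²b⁻¹⟩| = ord(a²b⁻¹) = 4. With |G| = 16, by Lagrange [G : ⟨a²b⁻¹⟩] = 16/4 = 4.

Answer: 4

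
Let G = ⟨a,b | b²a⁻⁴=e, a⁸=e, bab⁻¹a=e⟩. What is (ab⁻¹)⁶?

Compute successive powers of (ab⁻¹), reducing at each step:
  (ab⁻¹)²: (ab⁻¹) · a = b⁻¹;   (b⁻¹) · b⁻¹ = a⁴
  (ab⁻¹)³: (a⁴) · a = a⁵;   (a⁵) · b⁻¹ = ab
  (ab⁻¹)⁴: (ab) · a = b;   b · b⁻¹ = e
  (ab⁻¹)⁵: e · a = a;   a · b⁻¹ = ab⁻¹
  (ab⁻¹)⁶: (ab⁻¹) · a = b⁻¹;   (b⁻¹) · b⁻¹ = a⁴

Answer: a⁴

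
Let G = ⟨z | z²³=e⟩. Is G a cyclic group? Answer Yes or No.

|G| = 23. The element z has order 23 (its powers give 23 distinct elements), so ⟨z⟩ = G and G is cyclic.

Answer: Yes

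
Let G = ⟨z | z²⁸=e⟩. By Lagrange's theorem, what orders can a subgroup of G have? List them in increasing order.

|G| = 28 = 2² · 7. By Lagrange's theorem the order of any subgroup divides 28; the divisors of 28 are 1, 2, 4, 7, 14, 28.

Answer: 1, 2, 4, 7, 14, 28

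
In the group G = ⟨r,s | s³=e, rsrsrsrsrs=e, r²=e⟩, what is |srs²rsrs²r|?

Compute successive powers until reaching e:
  (srs²rsrs²r)¹ = srs²rsrs²r, (srs²rsrs²r)² = rsrs², (srs²rsrs²r)³ = srs²r, (srs²rsrs²r)⁴ = rsrs²rsrs², (srs²rsrs²r)⁵ = e.
The smallest positive k with (srs²rsrs²r)ᵏ = e is 5.

Answer: 5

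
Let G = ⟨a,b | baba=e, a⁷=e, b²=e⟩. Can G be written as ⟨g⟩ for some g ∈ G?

Every cyclic group is abelian. But a·b = ab while b·a = a⁶b, so a·b ≠ b·a and G is not abelian. Hence G is not cyclic.

Answer: No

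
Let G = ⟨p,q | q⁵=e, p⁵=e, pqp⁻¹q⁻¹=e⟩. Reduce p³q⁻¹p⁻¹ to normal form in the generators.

Multiply left to right, reducing at each step:
  (p³) · q⁻¹ = p³q⁴
  (p³q⁴) · p⁻¹ = p²q⁴

Answer: p²q⁴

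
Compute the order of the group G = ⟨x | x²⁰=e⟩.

G is generated by a single element, so G is cyclic. The relator gives x²⁰ = e and no smaller power is forced to be e, so the 20 powers {e, x, x², x³, x⁴, x⁵, x⁶, x⁷, x⁸, x⁹, x¹², x¹³, x¹¹, x¹⁰, x¹⁴, x¹⁵, x¹⁶, x¹⁷, x¹⁸, x¹⁹} are distinct. Hence |G| = 20.

Answer: 20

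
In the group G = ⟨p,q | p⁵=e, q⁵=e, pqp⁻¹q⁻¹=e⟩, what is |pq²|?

Compute successive powers until reaching e:
  (pq²)¹ = pq², (pq²)² = p²q⁴, (pq²)³ = p³q, (pq²)⁴ = p⁴q³, (pq²)⁵ = e.
The smallest positive k with (pq²)ᵏ = e is 5.

Answer: 5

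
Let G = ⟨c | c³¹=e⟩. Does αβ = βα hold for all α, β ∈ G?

G has a single generator, so G is cyclic and hence abelian.

Answer: Yes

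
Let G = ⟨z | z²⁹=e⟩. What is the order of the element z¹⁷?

Compute successive powers until reaching e:
  (z¹⁷)¹ = z¹⁷, (z¹⁷)² = z⁵, (z¹⁷)³ = z²², (z¹⁷)⁴ = z¹⁰, (z¹⁷)⁵ = z²⁷, (z¹⁷)⁶ = z¹⁵, (z¹⁷)⁷ = z³, (z¹⁷)⁸ = z²⁰, (z¹⁷)⁹ = z⁸, (z¹⁷)¹⁰ = z²⁵, (z¹⁷)¹¹ = z¹³, (z¹⁷)¹² = z, (z¹⁷)¹³ = z¹⁸, (z¹⁷)¹⁴ = z⁶, (z¹⁷)¹⁵ = z²³, (z¹⁷)¹⁶ = z¹¹, (z¹⁷)¹⁷ = z²⁸, (z¹⁷)¹⁸ = z¹⁶, (z¹⁷)¹⁹ = z⁴, (z¹⁷)²⁰ = z²¹, (z¹⁷)²¹ = z⁹, (z¹⁷)²² = z²⁶, (z¹⁷)²³ = z¹⁴, (z¹⁷)²⁴ = z², (z¹⁷)²⁵ = z¹⁹, (z¹⁷)²⁶ = z⁷, (z¹⁷)²⁷ = z²⁴, (z¹⁷)²⁸ = z¹², (z¹⁷)²⁹ = e.
The smallest positive k with (z¹⁷)ᵏ = e is 29.

Answer: 29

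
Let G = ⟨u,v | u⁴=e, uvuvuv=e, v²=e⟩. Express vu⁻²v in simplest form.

Multiply left to right, reducing at each step:
  v · u⁻² = vu²
  (vu²) · v = vu²v

Answer: vu²v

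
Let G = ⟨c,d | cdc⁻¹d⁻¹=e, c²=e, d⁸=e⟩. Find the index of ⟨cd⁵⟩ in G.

First find ord(cd⁵) by computing successive powers:
  (cd⁵)¹ = cd⁵, (cd⁵)² = d², (cd⁵)³ = cd⁷, (cd⁵)⁴ = d⁴, (cd⁵)⁵ = cd, (cd⁵)⁶ = d⁶, (cd⁵)⁷ = cd³, (cd⁵)⁸ = e.
So |⟨cd⁵⟩| = ord(cd⁵) = 8. With |G| = 16, by Lagrange [G : ⟨cd⁵⟩] = 16/8 = 2.

Answer: 2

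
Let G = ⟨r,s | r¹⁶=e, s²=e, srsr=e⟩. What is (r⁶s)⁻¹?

The order of (r⁶s) is 2 (smallest k with (r⁶s)ᵏ = e), so (r⁶s)⁻¹ = (r⁶s)¹ = r⁶s.
Check: (r⁶s) · (r⁶s) → (r⁶s) · r⁶ = s;   s · s = e, giving e as required.

Answer: r⁶s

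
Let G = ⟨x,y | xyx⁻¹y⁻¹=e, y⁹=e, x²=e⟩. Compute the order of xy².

Compute successive powers until reaching e:
  (xy²)¹ = xy², (xy²)² = y⁴, (xy²)³ = xy⁶, (xy²)⁴ = y⁸, (xy²)⁵ = xy, (xy²)⁶ = y³, (xy²)⁷ = xy⁵, (xy²)⁸ = y⁷, (xy²)⁹ = x, (xy²)¹⁰ = y², (xy²)¹¹ = xy⁴, (xy²)¹² = y⁶, (xy²)¹³ = xy⁸, (xy²)¹⁴ = y, (xy²)¹⁵ = xy³, (xy²)¹⁶ = y⁵, (xy²)¹⁷ = xy⁷, (xy²)¹⁸ = e.
The smallest positive k with (xy²)ᵏ = e is 18.

Answer: 18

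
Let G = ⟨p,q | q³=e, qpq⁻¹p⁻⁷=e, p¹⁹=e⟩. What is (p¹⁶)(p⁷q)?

Compute (p¹⁶) · (p⁷q) by multiplying left to right and reducing via the relations at each step:
  (p¹⁶) · p⁷ = p⁴
  (p⁴) · q = p⁴q

Answer: p⁴q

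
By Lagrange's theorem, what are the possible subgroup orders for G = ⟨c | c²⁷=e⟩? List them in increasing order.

|G| = 27 = 3³. By Lagrange's theorem the order of any subgroup divides 27; the divisors of 27 are 1, 3, 9, 27.

Answer: 1, 3, 9, 27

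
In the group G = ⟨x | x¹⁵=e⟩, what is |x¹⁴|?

Compute successive powers until reaching e:
  (x¹⁴)¹ = x¹⁴, (x¹⁴)² = x¹³, (x¹⁴)³ = x¹², (x¹⁴)⁴ = x¹¹, (x¹⁴)⁵ = x¹⁰, (x¹⁴)⁶ = x⁹, (x¹⁴)⁷ = x⁸, (x¹⁴)⁸ = x⁷, (x¹⁴)⁹ = x⁶, (x¹⁴)¹⁰ = x⁵, (x¹⁴)¹¹ = x⁴, (x¹⁴)¹² = x³, (x¹⁴)¹³ = x², (x¹⁴)¹⁴ = x, (x¹⁴)¹⁵ = e.
The smallest positive k with (x¹⁴)ᵏ = e is 15.

Answer: 15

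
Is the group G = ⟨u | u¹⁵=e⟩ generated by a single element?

|G| = 15. The element u has order 15 (its powers give 15 distinct elements), so ⟨u⟩ = G and G is cyclic.

Answer: Yes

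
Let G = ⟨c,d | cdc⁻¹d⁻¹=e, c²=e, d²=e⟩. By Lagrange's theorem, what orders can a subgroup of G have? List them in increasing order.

|G| = 4 = 2². By Lagrange's theorem the order of any subgroup divides 4; the divisors of 4 are 1, 2, 4.

Answer: 1, 2, 4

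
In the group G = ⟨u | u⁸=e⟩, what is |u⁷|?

Compute successive powers until reaching e:
  (u⁷)¹ = u⁷, (u⁷)² = u⁶, (u⁷)³ = u⁵, (u⁷)⁴ = u⁴, (u⁷)⁵ = u³, (u⁷)⁶ = u², (u⁷)⁷ = u, (u⁷)⁸ = e.
The smallest positive k with (u⁷)ᵏ = e is 8.

Answer: 8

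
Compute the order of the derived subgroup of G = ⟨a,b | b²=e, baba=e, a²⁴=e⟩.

G' = [G, G] is generated by all commutators. The generator-pair commutators are: [a, b] = a².
The subgroup they normally generate is {e, a², a⁴, a⁶, a⁸, a¹⁰, a¹², a¹⁴, a¹⁶, a¹⁸, a²⁰, a²²}, of order 12.
Check: |G/G'| = 48/12 = 4 is the order of the abelianisation.

Answer: 12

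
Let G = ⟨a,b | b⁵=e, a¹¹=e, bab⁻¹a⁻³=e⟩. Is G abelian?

a·b = ab but b·a = a³b, so a·b ≠ b·a and G is not abelian.

Answer: No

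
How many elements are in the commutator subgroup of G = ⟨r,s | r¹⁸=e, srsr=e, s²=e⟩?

G' = [G, G] is generated by all commutators. The generator-pair commutators are: [r, s] = r².
The subgroup they normally generate is {e, r², r⁴, r⁶, r⁸, r¹⁰, r¹², r¹⁴, r¹⁶}, of order 9.
Check: |G/G'| = 36/9 = 4 is the order of the abelianisation.

Answer: 9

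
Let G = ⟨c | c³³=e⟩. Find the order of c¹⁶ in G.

Compute successive powers until reaching e:
  (c¹⁶)¹ = c¹⁶, (c¹⁶)² = c³², (c¹⁶)³ = c¹⁵, (c¹⁶)⁴ = c³¹, (c¹⁶)⁵ = c¹⁴, (c¹⁶)⁶ = c³⁰, (c¹⁶)⁷ = c¹³, (c¹⁶)⁸ = c²⁹, (c¹⁶)⁹ = c¹², (c¹⁶)¹⁰ = c²⁸, (c¹⁶)¹¹ = c¹¹, (c¹⁶)¹² = c²⁷, (c¹⁶)¹³ = c¹⁰, (c¹⁶)¹⁴ = c²⁶, (c¹⁶)¹⁵ = c⁹, (c¹⁶)¹⁶ = c²⁵, (c¹⁶)¹⁷ = c⁸, (c¹⁶)¹⁸ = c²⁴, (c¹⁶)¹⁹ = c⁷, (c¹⁶)²⁰ = c²³, (c¹⁶)²¹ = c⁶, (c¹⁶)²² = c²², (c¹⁶)²³ = c⁵, (c¹⁶)²⁴ = c²¹, (c¹⁶)²⁵ = c⁴, (c¹⁶)²⁶ = c²⁰, (c¹⁶)²⁷ = c³, (c¹⁶)²⁸ = c¹⁹, (c¹⁶)²⁹ = c², (c¹⁶)³⁰ = c¹⁸, (c¹⁶)³¹ = c, (c¹⁶)³² = c¹⁷, (c¹⁶)³³ = e.
The smallest positive k with (c¹⁶)ᵏ = e is 33.

Answer: 33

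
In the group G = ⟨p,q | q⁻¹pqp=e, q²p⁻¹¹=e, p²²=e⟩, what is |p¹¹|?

Compute successive powers until reaching e:
  (p¹¹)¹ = p¹¹, (p¹¹)² = e.
The smallest positive k with (p¹¹)ᵏ = e is 2.

Answer: 2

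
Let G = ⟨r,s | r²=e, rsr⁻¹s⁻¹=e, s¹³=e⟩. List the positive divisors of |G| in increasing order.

|G| = 26 = 2 · 13. By Lagrange's theorem the order of any subgroup divides 26; the divisors of 26 are 1, 2, 13, 26.

Answer: 1, 2, 13, 26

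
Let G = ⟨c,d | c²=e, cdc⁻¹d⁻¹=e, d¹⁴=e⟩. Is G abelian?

Each pair of generators commutes: c·d = cd = d·c. Since the generators pairwise commute, every element of G commutes with every other, so G is abelian.

Answer: Yes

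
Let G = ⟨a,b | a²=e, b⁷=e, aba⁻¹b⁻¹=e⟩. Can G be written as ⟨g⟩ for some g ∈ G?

|G| = 14. The element ab has order 14 (its powers give 14 distinct elements), so ⟨ab⟩ = G and G is cyclic.

Answer: Yes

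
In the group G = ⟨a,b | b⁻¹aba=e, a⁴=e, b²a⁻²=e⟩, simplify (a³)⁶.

Compute successive powers of (a³), reducing at each step:
  (a³)²: (a³) · a³ = a²
  (a³)³: (a²) · a³ = a
  (a³)⁴: a · a³ = e
  (a³)⁵: e · a³ = a³
  (a³)⁶: (a³) · a³ = a²

Answer: a²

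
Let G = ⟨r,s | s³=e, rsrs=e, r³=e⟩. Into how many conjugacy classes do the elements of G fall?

The conjugacy classes (representative and size) are:
  [e] (size 1), [sr²] (size 4), [s²r] (size 4), [r²s²] (size 3).
Class equation: 1 + 4 + 4 + 3 = 12 = |G|. So G has 4 conjugacy classes.

Answer: 4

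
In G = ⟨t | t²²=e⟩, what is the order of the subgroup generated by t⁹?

|⟨t⁹⟩| equals the order of t⁹. Compute successive powers until reaching e:
  (t⁹)¹ = t⁹, (t⁹)² = t¹⁸, (t⁹)³ = t⁵, (t⁹)⁴ = t¹⁴, (t⁹)⁵ = t, (t⁹)⁶ = t¹⁰, (t⁹)⁷ = t¹⁹, (t⁹)⁸ = t⁶, (t⁹)⁹ = t¹⁵, (t⁹)¹⁰ = t², (t⁹)¹¹ = t¹¹, (t⁹)¹² = t²⁰, (t⁹)¹³ = t⁷, (t⁹)¹⁴ = t¹⁶, (t⁹)¹⁵ = t³, (t⁹)¹⁶ = t¹², (t⁹)¹⁷ = t²¹, (t⁹)¹⁸ = t⁸, (t⁹)¹⁹ = t¹⁷, (t⁹)²⁰ = t⁴, (t⁹)²¹ = t¹³, (t⁹)²² = e.
The smallest positive k with (t⁹)ᵏ = e is 22, so |⟨t⁹⟩| = 22.

Answer: 22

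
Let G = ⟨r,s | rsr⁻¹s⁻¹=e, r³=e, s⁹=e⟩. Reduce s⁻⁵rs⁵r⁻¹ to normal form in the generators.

Multiply left to right, reducing at each step:
  (s⁴) · r = rs⁴
  (rs⁴) · s⁵ = r
  r · r⁻¹ = e

Answer: e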